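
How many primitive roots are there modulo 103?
Number of primitive roots mod 103 = φ(p-1) = φ(102) = 32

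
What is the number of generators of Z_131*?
There are φ(131-1) = φ(130) = 48 primitive roots modulo 131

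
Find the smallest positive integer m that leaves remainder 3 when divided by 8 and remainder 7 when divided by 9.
M = 8 × 9 = 72. M₁ = 9, y₁ ≡ 1 (mod 8). M₂ = 8, y₂ ≡ 8 (mod 9). m = 3×9×1 + 7×8×8 ≡ 43 (mod 72)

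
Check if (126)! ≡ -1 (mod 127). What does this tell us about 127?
(126)! mod 127 = 126. Since this equals -1 (mod 127), Wilson confirms 127 is prime.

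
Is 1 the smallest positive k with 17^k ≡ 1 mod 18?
Powers of 17 mod 18: 17^1≡17, 17^2≡1. 17^1≡17≢1, so ord ≠ 1. No, the actual order is 2.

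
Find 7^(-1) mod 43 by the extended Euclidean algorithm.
Extended GCD: 7(-6) + 43(1) = 1. So 7^(-1) ≡ -6 ≡ 37 mod 43. Verify: 7 × 37 = 259 ≡ 1 mod 43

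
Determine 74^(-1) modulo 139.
Since 139 is prime, by Fermat 74^(-1) ≡ 74^{137} ≡ 62 (mod 139). Verify: 74 × 62 = 4588 ≡ 1 (mod 139)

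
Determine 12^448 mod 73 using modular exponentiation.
Using Fermat: 12^{72} ≡ 1 mod 73. 448 ≡ 16 mod 72. So 12^{448} ≡ 12^{16} ≡ 37 mod 73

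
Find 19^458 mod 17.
Using Fermat: 19^{16} ≡ 1 mod 17. 458 ≡ 10 mod 16. So 19^{458} ≡ 19^{10} ≡ 4 mod 17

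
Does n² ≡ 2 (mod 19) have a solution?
By Euler's criterion: 2^{9} ≡ 18 (mod 19). Since this equals -1 (≡ 18), 2 is not a QR.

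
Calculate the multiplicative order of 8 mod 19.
Powers of 8 mod 19: 8^1≡8, 8^2≡7, 8^3≡18, 8^4≡11, 8^5≡12, 8^6≡1. So the order of 8 is 6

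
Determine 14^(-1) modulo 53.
Since 53 is prime, by Fermat 14^(-1) ≡ 14^{51} ≡ 19 (mod 53). Verify: 14 × 19 = 266 ≡ 1 (mod 53)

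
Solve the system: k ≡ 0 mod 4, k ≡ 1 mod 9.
M = 4 × 9 = 36. M₁ = 9, y₁ ≡ 1 mod 4. M₂ = 4, y₂ ≡ 7 mod 9. k = 0×9×1 + 1×4×7 ≡ 28 mod 36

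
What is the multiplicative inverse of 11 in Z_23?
Since 23 is prime, by Fermat 11^(-1) ≡ 11^{21} ≡ 21 (mod 23). Verify: 11 × 21 = 231 ≡ 1 (mod 23)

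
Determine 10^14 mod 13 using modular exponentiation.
Using Fermat: 10^{12} ≡ 1 (mod 13). 14 ≡ 2 (mod 12). So 10^{14} ≡ 10^{2} ≡ 9 (mod 13)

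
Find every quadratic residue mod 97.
Quadratic residues modulo 97: {1, 2, 3, 4, 6, 8, 9, 11, 12, 16, 18, 22, 24, 25, 27, 31, 32, 33, 35, 36, 43, 44, 47, 48, 49, 50, 53, 54, 61, 62, 64, 65, 66, 70, 72, 73, 75, 79, 81, 85, 86, 88, 89, 91, 93, 94, 95, 96}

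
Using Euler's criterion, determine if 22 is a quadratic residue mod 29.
By Euler's criterion: 22^{14} ≡ 1 mod 29. Since this equals 1, 22 is a QR.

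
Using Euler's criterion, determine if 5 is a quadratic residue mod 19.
By Euler's criterion: 5^{9} ≡ 1 (mod 19). Since this equals 1, 5 is a QR.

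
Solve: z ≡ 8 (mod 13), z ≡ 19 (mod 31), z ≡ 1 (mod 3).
M = 13 × 31 × 3 = 1209. M₁ = 93, y₁ ≡ 7 (mod 13). M₂ = 39, y₂ ≡ 4 (mod 31). M₃ = 403, y₃ ≡ 1 (mod 3). z = 8×93×7 + 19×39×4 + 1×403×1 ≡ 112 (mod 1209)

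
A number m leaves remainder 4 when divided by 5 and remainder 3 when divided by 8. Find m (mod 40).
M = 5 × 8 = 40. M₁ = 8, y₁ ≡ 2 (mod 5). M₂ = 5, y₂ ≡ 5 (mod 8). m = 4×8×2 + 3×5×5 ≡ 19 (mod 40)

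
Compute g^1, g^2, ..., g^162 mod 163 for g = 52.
52^1, 52^2, ..., 52^{162} mod 163: [52, 96, 102, 88, 12, 135, 11, 83, 78, 144, 153, 132, 18, 121, 98, 43, 117, 53, 148, 35, 27, 100, 147, 146, 94, 161, 59, 134, 122, 150, 139, 56, 141, 160, 7, 38, 20, 62, 127, 84, 130, 77, 92, 57, 30, 93, 109, 126, 32, 34, 138, 4, 45, 58, 82, 26, 48, 51, 44, 6, 149, 87, 123, 39, 72, 158, 66, 9, 142, 49, 103, 140, 108, 74, 99, 95, 50, 155, 73, 47, 162, 111, 67, 61, 75, 151, 28, 152, 80, 85, 19, 10, 31, 145, 42, 65, 120, 46, 110, 15, 128, 136, 63, 16, 17, 69, 2, 104, 29, 41, 13, 24, 107, 22, 3, 156, 125, 143, 101, 36, 79, 33, 86, 71, 106, 133, 70, 54, 37, 131, 129, 25, 159, 118, 105, 81, 137, 115, 112, 119, 157, 14, 76, 40, 124, 91, 5, 97, 154, 21, 114, 60, 23, 55, 89, 64, 68, 113, 8, 90, 116, 1]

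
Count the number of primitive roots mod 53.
A prime p has φ(p-1) primitive roots; here φ(52) = 24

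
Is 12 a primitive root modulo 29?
12^{4} ≡ 1 mod 29 and 4 < 28, so ord_29(12) = 4 ≠ 28 and 12 is not a primitive root.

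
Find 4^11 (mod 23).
By repeated squaring (mod 23): 4^{1}≡4, 4^{2}≡16, 4^{4}≡3, 4^{8}≡9. Then 4^{11} = 4^{8+2+1} ≡ 9 × 16 × 4 ≡ 1 (mod 23)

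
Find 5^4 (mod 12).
5^{4} = 625 ≡ 1 (mod 12)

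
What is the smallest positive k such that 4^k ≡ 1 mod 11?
Powers of 4 mod 11: 4^1≡4, 4^2≡5, 4^3≡9, 4^4≡3, 4^5≡1. So the order of 4 is 5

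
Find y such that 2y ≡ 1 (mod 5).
Since 5 is prime, by Fermat 2^(-1) ≡ 2^{3} ≡ 3 (mod 5). Verify: 2 × 3 = 6 ≡ 1 (mod 5)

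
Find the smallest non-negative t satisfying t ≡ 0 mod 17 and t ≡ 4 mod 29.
M = 17 × 29 = 493. M₁ = 29, y₁ ≡ 10 mod 17. M₂ = 17, y₂ ≡ 12 mod 29. t = 0×29×10 + 4×17×12 ≡ 323 mod 493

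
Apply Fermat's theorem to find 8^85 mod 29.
By Fermat: 8^{28} ≡ 1 mod 29. 85 = 3×28 + 1. So 8^{85} ≡ 8^{1} ≡ 8 mod 29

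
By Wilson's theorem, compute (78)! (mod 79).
By Wilson's theorem, (78)! ≡ -1 ≡ 78 (mod 79)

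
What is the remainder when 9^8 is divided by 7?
Using Fermat: 9^{6} ≡ 1 (mod 7). 8 ≡ 2 (mod 6). So 9^{8} ≡ 9^{2} ≡ 4 (mod 7)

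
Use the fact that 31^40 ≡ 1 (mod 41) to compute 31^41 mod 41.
By Fermat: 31^{40} ≡ 1 (mod 41). So 31^{41} = 31^{40} · 31^{1} ≡ 31^{1} ≡ 31 (mod 41)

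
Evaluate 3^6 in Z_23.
By repeated squaring mod 23: 3^{1}≡3, 3^{2}≡9, 3^{4}≡12. Then 3^{6} = 3^{4+2} ≡ 12 × 9 ≡ 16 mod 23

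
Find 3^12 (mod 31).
By repeated squaring (mod 31): 3^{1}≡3, 3^{2}≡9, 3^{4}≡19, 3^{8}≡20. Then 3^{12} = 3^{8+4} ≡ 20 × 19 ≡ 8 (mod 31)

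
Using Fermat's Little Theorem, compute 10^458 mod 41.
By Fermat: 10^{40} ≡ 1 (mod 41). 458 ≡ 18 (mod 40). So 10^{458} ≡ 10^{18} ≡ 16 (mod 41)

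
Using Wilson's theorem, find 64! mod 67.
(66)! = (64)! × (65) × (66) ≡ -1 (mod 67). So (64)! ≡ -1 × [(66)(65)]^(-1) ≡ 33 (mod 67)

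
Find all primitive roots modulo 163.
There are φ(162) = 54 primitive roots mod 163: {2, 3, 7, 11, 12, 18, 19, 20, 29, 32, 42, 44, 45, 50, 52, 63, 66, 67, 68, 70, 72, 73, 75, 76, 79, 80, 82, 89, 92, 94, 101, 103, 106, 107, 108, 109, 112, 114, 116, 117, 120, 122, 124, 128, 129, 130, 137, 139, 147, 148, 149, 153, 154, 159}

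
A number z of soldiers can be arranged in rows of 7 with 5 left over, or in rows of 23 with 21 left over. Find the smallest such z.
M = 7 × 23 = 161. M₁ = 23, y₁ ≡ 4 (mod 7). M₂ = 7, y₂ ≡ 10 (mod 23). z = 5×23×4 + 21×7×10 ≡ 159 (mod 161)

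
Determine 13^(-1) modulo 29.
Since 29 is prime, by Fermat 13^(-1) ≡ 13^{27} ≡ 9 (mod 29). Verify: 13 × 9 = 117 ≡ 1 (mod 29)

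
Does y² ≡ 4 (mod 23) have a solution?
By Euler's criterion: 4^{11} ≡ 1 (mod 23). Since this equals 1, 4 is a QR.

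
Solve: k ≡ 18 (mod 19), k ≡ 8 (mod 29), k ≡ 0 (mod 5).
M = 19 × 29 × 5 = 2755. M₁ = 145, y₁ ≡ 8 (mod 19). M₂ = 95, y₂ ≡ 11 (mod 29). M₃ = 551, y₃ ≡ 1 (mod 5). k = 18×145×8 + 8×95×11 + 0×551×1 ≡ 1690 (mod 2755)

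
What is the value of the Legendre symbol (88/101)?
(88/101) = 88^{50} mod 101 = 1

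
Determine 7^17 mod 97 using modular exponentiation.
By repeated squaring (mod 97): 7^{1}≡7, 7^{2}≡49, 7^{4}≡73, 7^{8}≡91, 7^{16}≡36. Then 7^{17} = 7^{16+1} ≡ 36 × 7 ≡ 58 (mod 97)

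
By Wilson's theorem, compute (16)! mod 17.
By Wilson's theorem, (16)! ≡ -1 ≡ 16 mod 17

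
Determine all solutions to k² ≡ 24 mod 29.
The square roots of 24 mod 29 are 16 and 13. Verify: 16² = 256 ≡ 24 mod 29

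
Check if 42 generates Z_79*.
42^{39} ≡ 1 mod 79 and 39 < 78, so ord_79(42) = 39 ≠ 78 and 42 is not a primitive root.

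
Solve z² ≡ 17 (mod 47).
The square roots of 17 mod 47 are 8 and 39. Verify: 8² = 64 ≡ 17 (mod 47)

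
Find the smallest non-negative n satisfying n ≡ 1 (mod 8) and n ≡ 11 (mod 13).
M = 8 × 13 = 104. M₁ = 13, y₁ ≡ 5 (mod 8). M₂ = 8, y₂ ≡ 5 (mod 13). n = 1×13×5 + 11×8×5 ≡ 89 (mod 104)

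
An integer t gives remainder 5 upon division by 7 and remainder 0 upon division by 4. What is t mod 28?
M = 7 × 4 = 28. M₁ = 4, y₁ ≡ 2 mod 7. M₂ = 7, y₂ ≡ 3 mod 4. t = 5×4×2 + 0×7×3 ≡ 12 mod 28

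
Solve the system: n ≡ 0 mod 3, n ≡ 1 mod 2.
M = 3 × 2 = 6. M₁ = 2, y₁ ≡ 2 mod 3. M₂ = 3, y₂ ≡ 1 mod 2. n = 0×2×2 + 1×3×1 ≡ 3 mod 6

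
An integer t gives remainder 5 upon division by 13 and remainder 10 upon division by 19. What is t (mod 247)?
M = 13 × 19 = 247. M₁ = 19, y₁ ≡ 11 (mod 13). M₂ = 13, y₂ ≡ 3 (mod 19). t = 5×19×11 + 10×13×3 ≡ 200 (mod 247)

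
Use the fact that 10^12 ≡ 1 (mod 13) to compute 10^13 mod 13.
By Fermat: 10^{12} ≡ 1 (mod 13). So 10^{13} = 10^{12} · 10^{1} ≡ 10^{1} ≡ 10 (mod 13)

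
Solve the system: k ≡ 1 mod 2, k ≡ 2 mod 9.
M = 2 × 9 = 18. M₁ = 9, y₁ ≡ 1 mod 2. M₂ = 2, y₂ ≡ 5 mod 9. k = 1×9×1 + 2×2×5 ≡ 11 mod 18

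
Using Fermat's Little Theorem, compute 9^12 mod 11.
By Fermat: 9^{10} ≡ 1 (mod 11). So 9^{12} = 9^{10} · 9^{2} ≡ 9^{2} ≡ 4 (mod 11)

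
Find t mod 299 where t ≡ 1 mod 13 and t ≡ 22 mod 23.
M = 13 × 23 = 299. M₁ = 23, y₁ ≡ 4 mod 13. M₂ = 13, y₂ ≡ 16 mod 23. t = 1×23×4 + 22×13×16 ≡ 183 mod 299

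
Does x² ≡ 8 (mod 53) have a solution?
By Euler's criterion: 8^{26} ≡ 52 (mod 53). Since this equals -1 (≡ 52), 8 is not a QR.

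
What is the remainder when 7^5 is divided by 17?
By repeated squaring mod 17: 7^{1}≡7, 7^{2}≡15, 7^{4}≡4. Then 7^{5} = 7^{4+1} ≡ 4 × 7 ≡ 11 mod 17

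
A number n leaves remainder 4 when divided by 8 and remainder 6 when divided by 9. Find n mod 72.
M = 8 × 9 = 72. M₁ = 9, y₁ ≡ 1 mod 8. M₂ = 8, y₂ ≡ 8 mod 9. n = 4×9×1 + 6×8×8 ≡ 60 mod 72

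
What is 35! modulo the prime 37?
(36)! = (35)! × (36) ≡ -1 mod 37. So (35)! ≡ -1 × (36)^(-1) ≡ (-1)×(-1) = 1 mod 37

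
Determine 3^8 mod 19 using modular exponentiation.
By repeated squaring mod 19: 3^{1}≡3, 3^{2}≡9, 3^{4}≡5, 3^{8}≡6. So 3^{8} ≡ 6 mod 19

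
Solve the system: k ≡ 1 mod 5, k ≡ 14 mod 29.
M = 5 × 29 = 145. M₁ = 29, y₁ ≡ 4 mod 5. M₂ = 5, y₂ ≡ 6 mod 29. k = 1×29×4 + 14×5×6 ≡ 101 mod 145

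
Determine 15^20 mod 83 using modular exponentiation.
By repeated squaring mod 83: 15^{1}≡15, 15^{2}≡59, 15^{4}≡78, 15^{8}≡25, 15^{16}≡44. Then 15^{20} = 15^{16+4} ≡ 44 × 78 ≡ 29 mod 83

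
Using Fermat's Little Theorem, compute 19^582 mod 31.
By Fermat: 19^{30} ≡ 1 (mod 31). 582 ≡ 12 (mod 30). So 19^{582} ≡ 19^{12} ≡ 4 (mod 31)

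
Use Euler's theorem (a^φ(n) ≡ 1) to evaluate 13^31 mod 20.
By Euler: 13^{8} ≡ 1 (mod 20) since gcd(13, 20) = 1. 31 = 3×8 + 7. So 13^{31} ≡ 13^{7} ≡ 17 (mod 20)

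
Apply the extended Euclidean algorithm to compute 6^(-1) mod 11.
Extended GCD: 6(2) + 11(-1) = 1. So 6^(-1) ≡ 2 mod 11. Verify: 6 × 2 = 12 ≡ 1 mod 11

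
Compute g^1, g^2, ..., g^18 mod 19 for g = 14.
14^1, 14^2, ..., 14^{18} mod 19: [14, 6, 8, 17, 10, 7, 3, 4, 18, 5, 13, 11, 2, 9, 12, 16, 15, 1]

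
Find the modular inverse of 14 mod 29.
Since 29 is prime, by Fermat 14^(-1) ≡ 14^{27} ≡ 27 mod 29. Verify: 14 × 27 = 378 ≡ 1 mod 29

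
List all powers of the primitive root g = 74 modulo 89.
74^1, 74^2, ..., 74^{88} mod 89: [74, 47, 7, 73, 62, 49, 66, 78, 76, 17, 12, 87, 30, 84, 75, 32, 54, 80, 46, 22, 26, 55, 65, 4, 29, 10, 28, 25, 70, 18, 86, 45, 37, 68, 48, 81, 31, 69, 33, 39, 38, 53, 6, 88, 15, 42, 82, 16, 27, 40, 23, 11, 13, 72, 77, 2, 59, 5, 14, 57, 35, 9, 43, 67, 63, 34, 24, 85, 60, 79, 61, 64, 19, 71, 3, 44, 52, 21, 41, 8, 58, 20, 56, 50, 51, 36, 83, 1]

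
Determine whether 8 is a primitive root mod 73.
8^{3} ≡ 1 mod 73 and 3 < 72, so ord_73(8) = 3 ≠ 72 and 8 is not a primitive root.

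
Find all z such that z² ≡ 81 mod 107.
The square roots of 81 mod 107 are 9 and 98. Verify: 9² = 81 ≡ 81 mod 107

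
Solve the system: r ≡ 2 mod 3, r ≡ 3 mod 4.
M = 3 × 4 = 12. M₁ = 4, y₁ ≡ 1 mod 3. M₂ = 3, y₂ ≡ 3 mod 4. r = 2×4×1 + 3×3×3 ≡ 11 mod 12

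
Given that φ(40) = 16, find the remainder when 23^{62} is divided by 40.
By Euler: 23^{16} ≡ 1 (mod 40) since gcd(23, 40) = 1. 62 = 3×16 + 14. So 23^{62} ≡ 23^{14} ≡ 9 (mod 40)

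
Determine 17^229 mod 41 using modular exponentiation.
Using Fermat: 17^{40} ≡ 1 (mod 41). 229 ≡ 29 (mod 40). So 17^{229} ≡ 17^{29} ≡ 15 (mod 41)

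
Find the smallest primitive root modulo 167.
g = 5. Powers: [5, 25, 125, 124, 119, 94, 136, 12, ...] generates all 166 non-zero residues.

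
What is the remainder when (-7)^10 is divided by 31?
By repeated squaring mod 31: (-7)^{1}≡24, (-7)^{2}≡18, (-7)^{4}≡14, (-7)^{8}≡10. Then (-7)^{10} = (-7)^{8+2} ≡ 10 × 18 ≡ 25 mod 31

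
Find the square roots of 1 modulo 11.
The square roots of 1 mod 11 are 1 and 10. Verify: 1² = 1 ≡ 1 mod 11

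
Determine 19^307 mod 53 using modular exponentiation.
Using Fermat: 19^{52} ≡ 1 mod 53. 307 ≡ 47 mod 52. So 19^{307} ≡ 19^{47} ≡ 33 mod 53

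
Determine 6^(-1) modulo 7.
Since 7 is prime, by Fermat 6^(-1) ≡ 6^{5} ≡ 6 (mod 7). Verify: 6 × 6 = 36 ≡ 1 (mod 7)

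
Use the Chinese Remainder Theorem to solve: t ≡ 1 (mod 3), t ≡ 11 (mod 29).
M = 3 × 29 = 87. M₁ = 29, y₁ ≡ 2 (mod 3). M₂ = 3, y₂ ≡ 10 (mod 29). t = 1×29×2 + 11×3×10 ≡ 40 (mod 87)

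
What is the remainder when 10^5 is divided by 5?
By repeated squaring (mod 5): 10^{1}≡0, 10^{2}≡0, 10^{4}≡0. Then 10^{5} = 10^{4+1} ≡ 0 × 0 ≡ 0 (mod 5)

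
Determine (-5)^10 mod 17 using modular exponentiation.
By repeated squaring mod 17: (-5)^{1}≡12, (-5)^{2}≡8, (-5)^{4}≡13, (-5)^{8}≡16. Then (-5)^{10} = (-5)^{8+2} ≡ 16 × 8 ≡ 9 mod 17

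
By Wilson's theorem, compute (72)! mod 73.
By Wilson's theorem, (72)! ≡ -1 ≡ 72 mod 73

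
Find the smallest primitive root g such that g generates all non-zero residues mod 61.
g = 2. Powers: [2, 4, 8, 16, 32, 3, 6, ...] generates all 60 non-zero residues.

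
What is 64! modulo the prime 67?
(66)! = (64)! × (65) × (66) ≡ -1 mod 67. So (64)! ≡ -1 × [(66)(65)]^(-1) ≡ 33 mod 67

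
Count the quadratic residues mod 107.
Exactly half the non-zero residues mod a prime are QRs: (107-1)/2 = 53.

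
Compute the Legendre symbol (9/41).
(9/41) = 9^{20} mod 41 = 1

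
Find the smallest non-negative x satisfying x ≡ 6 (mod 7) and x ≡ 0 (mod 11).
M = 7 × 11 = 77. M₁ = 11, y₁ ≡ 2 (mod 7). M₂ = 7, y₂ ≡ 8 (mod 11). x = 6×11×2 + 0×7×8 ≡ 55 (mod 77)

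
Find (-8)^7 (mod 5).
Using Fermat: (-8)^{4} ≡ 1 (mod 5). 7 ≡ 3 (mod 4). So (-8)^{7} ≡ (-8)^{3} ≡ 3 (mod 5)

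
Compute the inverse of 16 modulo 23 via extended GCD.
Extended GCD: 16(-10) + 23(7) = 1. So 16^(-1) ≡ -10 ≡ 13 mod 23. Verify: 16 × 13 = 208 ≡ 1 mod 23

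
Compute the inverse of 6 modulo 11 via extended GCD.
Extended GCD: 6(2) + 11(-1) = 1. So 6^(-1) ≡ 2 (mod 11). Verify: 6 × 2 = 12 ≡ 1 (mod 11)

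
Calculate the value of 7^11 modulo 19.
By repeated squaring (mod 19): 7^{1}≡7, 7^{2}≡11, 7^{4}≡7, 7^{8}≡11. Then 7^{11} = 7^{8+2+1} ≡ 11 × 11 × 7 ≡ 11 (mod 19)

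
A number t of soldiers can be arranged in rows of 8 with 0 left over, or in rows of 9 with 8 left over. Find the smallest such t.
M = 8 × 9 = 72. M₁ = 9, y₁ ≡ 1 (mod 8). M₂ = 8, y₂ ≡ 8 (mod 9). t = 0×9×1 + 8×8×8 ≡ 8 (mod 72)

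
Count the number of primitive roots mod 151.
Number of primitive roots mod 151 = φ(p-1) = φ(150) = 40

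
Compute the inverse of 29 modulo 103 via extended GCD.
Extended GCD: 29(32) + 103(-9) = 1. So 29^(-1) ≡ 32 mod 103. Verify: 29 × 32 = 928 ≡ 1 mod 103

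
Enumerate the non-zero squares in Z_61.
Squares in Z_61*: {1, 3, 4, 5, 9, 12, 13, 14, 15, 16, 19, 20, 22, 25, 27, 34, 36, 39, 41, 42, 45, 46, 47, 48, 49, 52, 56, 57, 58, 60}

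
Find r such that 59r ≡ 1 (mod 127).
Since 127 is prime, by Fermat 59^(-1) ≡ 59^{125} ≡ 28 (mod 127). Verify: 59 × 28 = 1652 ≡ 1 (mod 127)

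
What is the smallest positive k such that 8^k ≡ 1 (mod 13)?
Powers of 8 mod 13: 8^1≡8, 8^2≡12, 8^3≡5, 8^4≡1. So the order of 8 is 4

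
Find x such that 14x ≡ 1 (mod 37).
Since 37 is prime, by Fermat 14^(-1) ≡ 14^{35} ≡ 8 (mod 37). Verify: 14 × 8 = 112 ≡ 1 (mod 37)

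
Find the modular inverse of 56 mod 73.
Since 73 is prime, by Fermat 56^(-1) ≡ 56^{71} ≡ 30 (mod 73). Verify: 56 × 30 = 1680 ≡ 1 (mod 73)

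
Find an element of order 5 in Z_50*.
11 has order 5 mod 50 since 11^{5} ≡ 1 (mod 50) and no smaller power works.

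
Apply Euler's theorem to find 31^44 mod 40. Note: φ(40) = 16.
By Euler: 31^{16} ≡ 1 mod 40 since gcd(31, 40) = 1. 44 = 2×16 + 12. So 31^{44} ≡ 31^{12} ≡ 1 mod 40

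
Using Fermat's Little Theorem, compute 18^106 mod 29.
By Fermat: 18^{28} ≡ 1 (mod 29). 106 = 3×28 + 22. So 18^{106} ≡ 18^{22} ≡ 13 (mod 29)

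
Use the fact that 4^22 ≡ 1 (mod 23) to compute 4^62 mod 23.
By Fermat: 4^{22} ≡ 1 (mod 23). 62 = 2×22 + 18. So 4^{62} ≡ 4^{18} ≡ 8 (mod 23)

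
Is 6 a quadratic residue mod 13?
By Euler's criterion: 6^{6} ≡ 12 (mod 13). Since this equals -1 (≡ 12), 6 is not a QR.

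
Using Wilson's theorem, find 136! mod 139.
(138)! = (136)! × (137) × (138) ≡ -1 mod 139. So (136)! ≡ -1 × [(138)(137)]^(-1) ≡ 69 mod 139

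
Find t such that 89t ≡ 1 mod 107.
Since 107 is prime, by Fermat 89^(-1) ≡ 89^{105} ≡ 101 mod 107. Verify: 89 × 101 = 8989 ≡ 1 mod 107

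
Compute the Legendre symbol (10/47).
(10/47) = 10^{23} mod 47 = -1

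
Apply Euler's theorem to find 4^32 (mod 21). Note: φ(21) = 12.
By Euler: 4^{12} ≡ 1 (mod 21) since gcd(4, 21) = 1. 32 = 2×12 + 8. So 4^{32} ≡ 4^{8} ≡ 16 (mod 21)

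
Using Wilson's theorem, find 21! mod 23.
(22)! = (21)! × (22) ≡ -1 (mod 23). So (21)! ≡ -1 × (22)^(-1) ≡ (-1)×(-1) = 1 (mod 23)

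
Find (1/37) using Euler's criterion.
(1/37) = 1^{18} mod 37 = 1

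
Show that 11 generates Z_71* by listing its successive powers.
11^1, 11^2, ..., 11^{70} mod 71: [11, 50, 53, 15, 23, 40, 14, 12, 61, 32, 68, 38, 63, 54, 26, 2, 22, 29, 35, 30, 46, 9, 28, 24, 51, 64, 65, 5, 55, 37, 52, 4, 44, 58, 70, 60, 21, 18, 56, 48, 31, 57, 59, 10, 39, 3, 33, 8, 17, 45, 69, 49, 42, 36, 41, 25, 62, 43, 47, 20, 7, 6, 66, 16, 34, 19, 67, 27, 13, 1]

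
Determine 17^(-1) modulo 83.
Since 83 is prime, by Fermat 17^(-1) ≡ 17^{81} ≡ 44 mod 83. Verify: 17 × 44 = 748 ≡ 1 mod 83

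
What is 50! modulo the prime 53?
(52)! = (50)! × (51) × (52) ≡ -1 (mod 53). So (50)! ≡ -1 × [(52)(51)]^(-1) ≡ 26 (mod 53)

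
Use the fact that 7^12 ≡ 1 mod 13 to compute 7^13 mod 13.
By Fermat: 7^{12} ≡ 1 mod 13. So 7^{13} = 7^{12} · 7^{1} ≡ 7^{1} ≡ 7 mod 13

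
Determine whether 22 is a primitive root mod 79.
22^{13} ≡ 1 (mod 79) and 13 < 78, so ord_79(22) = 13 ≠ 78 and 22 is not a primitive root.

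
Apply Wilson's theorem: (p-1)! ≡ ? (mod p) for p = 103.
By Wilson's theorem, (102)! ≡ -1 ≡ 102 (mod 103)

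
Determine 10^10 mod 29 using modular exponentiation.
By repeated squaring mod 29: 10^{1}≡10, 10^{2}≡13, 10^{4}≡24, 10^{8}≡25. Then 10^{10} = 10^{8+2} ≡ 25 × 13 ≡ 6 mod 29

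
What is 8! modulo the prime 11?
(10)! = (8)! × (9) × (10) ≡ -1 (mod 11). So (8)! ≡ -1 × [(10)(9)]^(-1) ≡ 5 (mod 11)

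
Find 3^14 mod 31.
By repeated squaring mod 31: 3^{1}≡3, 3^{2}≡9, 3^{4}≡19, 3^{8}≡20. Then 3^{14} = 3^{8+4+2} ≡ 20 × 19 × 9 ≡ 10 mod 31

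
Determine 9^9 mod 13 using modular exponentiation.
By repeated squaring (mod 13): 9^{1}≡9, 9^{2}≡3, 9^{4}≡9, 9^{8}≡3. Then 9^{9} = 9^{8+1} ≡ 3 × 9 ≡ 1 (mod 13)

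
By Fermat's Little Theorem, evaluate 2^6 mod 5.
By Fermat: 2^{4} ≡ 1 mod 5. So 2^{6} = 2^{4} · 2^{2} ≡ 2^{2} ≡ 4 mod 5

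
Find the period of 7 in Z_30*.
Powers of 7 mod 30: 7^1≡7, 7^2≡19, 7^3≡13, 7^4≡1. So the order of 7 is 4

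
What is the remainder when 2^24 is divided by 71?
By repeated squaring (mod 71): 2^{1}≡2, 2^{2}≡4, 2^{4}≡16, 2^{8}≡43, 2^{16}≡3. Then 2^{24} = 2^{16+8} ≡ 3 × 43 ≡ 58 (mod 71)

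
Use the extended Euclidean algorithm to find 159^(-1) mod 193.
Extended GCD: 159(17) + 193(-14) = 1. So 159^(-1) ≡ 17 mod 193. Verify: 159 × 17 = 2703 ≡ 1 mod 193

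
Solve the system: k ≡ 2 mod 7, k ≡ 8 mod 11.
M = 7 × 11 = 77. M₁ = 11, y₁ ≡ 2 mod 7. M₂ = 7, y₂ ≡ 8 mod 11. k = 2×11×2 + 8×7×8 ≡ 30 mod 77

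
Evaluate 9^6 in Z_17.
By repeated squaring (mod 17): 9^{1}≡9, 9^{2}≡13, 9^{4}≡16. Then 9^{6} = 9^{4+2} ≡ 16 × 13 ≡ 4 (mod 17)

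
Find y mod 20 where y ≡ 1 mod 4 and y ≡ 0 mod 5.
M = 4 × 5 = 20. M₁ = 5, y₁ ≡ 1 mod 4. M₂ = 4, y₂ ≡ 4 mod 5. y = 1×5×1 + 0×4×4 ≡ 5 mod 20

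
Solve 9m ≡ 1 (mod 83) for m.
Since 83 is prime, by Fermat 9^(-1) ≡ 9^{81} ≡ 37 (mod 83). Verify: 9 × 37 = 333 ≡ 1 (mod 83)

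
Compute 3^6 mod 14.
By repeated squaring (mod 14): 3^{1}≡3, 3^{2}≡9, 3^{4}≡11. Then 3^{6} = 3^{4+2} ≡ 11 × 9 ≡ 1 (mod 14)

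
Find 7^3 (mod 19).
7^{3} = 343 ≡ 1 (mod 19)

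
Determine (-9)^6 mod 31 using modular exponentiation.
By repeated squaring (mod 31): (-9)^{1}≡22, (-9)^{2}≡19, (-9)^{4}≡20. Then (-9)^{6} = (-9)^{4+2} ≡ 20 × 19 ≡ 8 (mod 31)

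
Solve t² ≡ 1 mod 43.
The square roots of 1 mod 43 are 1 and 42. Verify: 1² = 1 ≡ 1 mod 43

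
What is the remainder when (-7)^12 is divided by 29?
By repeated squaring mod 29: (-7)^{1}≡22, (-7)^{2}≡20, (-7)^{4}≡23, (-7)^{8}≡7. Then (-7)^{12} = (-7)^{8+4} ≡ 7 × 23 ≡ 16 mod 29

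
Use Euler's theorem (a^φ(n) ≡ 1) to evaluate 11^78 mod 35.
By Euler: 11^{24} ≡ 1 mod 35 since gcd(11, 35) = 1. 78 = 3×24 + 6. So 11^{78} ≡ 11^{6} ≡ 1 mod 35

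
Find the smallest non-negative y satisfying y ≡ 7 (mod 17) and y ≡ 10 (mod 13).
M = 17 × 13 = 221. M₁ = 13, y₁ ≡ 4 (mod 17). M₂ = 17, y₂ ≡ 10 (mod 13). y = 7×13×4 + 10×17×10 ≡ 75 (mod 221)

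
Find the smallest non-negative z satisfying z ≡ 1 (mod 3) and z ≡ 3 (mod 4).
M = 3 × 4 = 12. M₁ = 4, y₁ ≡ 1 (mod 3). M₂ = 3, y₂ ≡ 3 (mod 4). z = 1×4×1 + 3×3×3 ≡ 7 (mod 12)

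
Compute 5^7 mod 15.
By repeated squaring (mod 15): 5^{1}≡5, 5^{2}≡10, 5^{4}≡10. Then 5^{7} = 5^{4+2+1} ≡ 10 × 10 × 5 ≡ 5 (mod 15)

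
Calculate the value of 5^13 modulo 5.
By repeated squaring mod 5: 5^{1}≡0, 5^{2}≡0, 5^{4}≡0, 5^{8}≡0. Then 5^{13} = 5^{8+4+1} ≡ 0 × 0 × 0 ≡ 0 mod 5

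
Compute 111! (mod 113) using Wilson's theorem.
(112)! = (111)! × (112) ≡ -1 (mod 113). So (111)! ≡ -1 × (112)^(-1) ≡ (-1)×(-1) = 1 (mod 113)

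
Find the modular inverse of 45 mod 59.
Since 59 is prime, by Fermat 45^(-1) ≡ 45^{57} ≡ 21 mod 59. Verify: 45 × 21 = 945 ≡ 1 mod 59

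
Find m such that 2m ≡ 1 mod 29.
Since 29 is prime, by Fermat 2^(-1) ≡ 2^{27} ≡ 15 mod 29. Verify: 2 × 15 = 30 ≡ 1 mod 29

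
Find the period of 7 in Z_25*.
Powers of 7 mod 25: 7^1≡7, 7^2≡24, 7^3≡18, 7^4≡1. So the order of 7 is 4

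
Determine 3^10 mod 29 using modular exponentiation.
By repeated squaring (mod 29): 3^{1}≡3, 3^{2}≡9, 3^{4}≡23, 3^{8}≡7. Then 3^{10} = 3^{8+2} ≡ 7 × 9 ≡ 5 (mod 29)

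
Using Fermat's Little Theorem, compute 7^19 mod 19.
By Fermat: 7^{18} ≡ 1 mod 19. So 7^{19} = 7^{18} · 7^{1} ≡ 7^{1} ≡ 7 mod 19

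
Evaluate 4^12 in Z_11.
Using Fermat: 4^{10} ≡ 1 mod 11. 12 ≡ 2 mod 10. So 4^{12} ≡ 4^{2} ≡ 5 mod 11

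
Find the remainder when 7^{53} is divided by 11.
By Fermat: 7^{10} ≡ 1 (mod 11). 53 = 5×10 + 3. So 7^{53} ≡ 7^{3} ≡ 2 (mod 11)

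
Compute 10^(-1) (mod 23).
Since 23 is prime, by Fermat 10^(-1) ≡ 10^{21} ≡ 7 (mod 23). Verify: 10 × 7 = 70 ≡ 1 (mod 23)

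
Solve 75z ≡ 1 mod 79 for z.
Since 79 is prime, by Fermat 75^(-1) ≡ 75^{77} ≡ 59 mod 79. Verify: 75 × 59 = 4425 ≡ 1 mod 79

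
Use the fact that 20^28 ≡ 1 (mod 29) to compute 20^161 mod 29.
By Fermat: 20^{28} ≡ 1 (mod 29). 161 = 5×28 + 21. So 20^{161} ≡ 20^{21} ≡ 1 (mod 29)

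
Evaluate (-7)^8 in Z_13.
By repeated squaring (mod 13): (-7)^{1}≡6, (-7)^{2}≡10, (-7)^{4}≡9, (-7)^{8}≡3. So (-7)^{8} ≡ 3 (mod 13)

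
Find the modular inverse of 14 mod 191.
Since 191 is prime, by Fermat 14^(-1) ≡ 14^{189} ≡ 41 mod 191. Verify: 14 × 41 = 574 ≡ 1 mod 191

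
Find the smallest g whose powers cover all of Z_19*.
g = 2. For each prime q|18: 2^{9}≡18, 2^{6}≡7, none ≡ 1, so ord_19(2) = 18 and 2 is a primitive root.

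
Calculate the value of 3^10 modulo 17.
By repeated squaring (mod 17): 3^{1}≡3, 3^{2}≡9, 3^{4}≡13, 3^{8}≡16. Then 3^{10} = 3^{8+2} ≡ 16 × 9 ≡ 8 (mod 17)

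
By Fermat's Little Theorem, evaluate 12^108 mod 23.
By Fermat: 12^{22} ≡ 1 mod 23. 108 = 4×22 + 20. So 12^{108} ≡ 12^{20} ≡ 4 mod 23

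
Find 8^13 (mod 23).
By repeated squaring (mod 23): 8^{1}≡8, 8^{2}≡18, 8^{4}≡2, 8^{8}≡4. Then 8^{13} = 8^{8+4+1} ≡ 4 × 2 × 8 ≡ 18 (mod 23)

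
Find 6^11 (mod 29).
By repeated squaring (mod 29): 6^{1}≡6, 6^{2}≡7, 6^{4}≡20, 6^{8}≡23. Then 6^{11} = 6^{8+2+1} ≡ 23 × 7 × 6 ≡ 9 (mod 29)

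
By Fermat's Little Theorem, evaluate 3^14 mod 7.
By Fermat: 3^{6} ≡ 1 mod 7. 14 = 2×6 + 2. So 3^{14} ≡ 3^{2} ≡ 2 mod 7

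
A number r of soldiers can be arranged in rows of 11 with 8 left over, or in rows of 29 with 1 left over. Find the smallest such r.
M = 11 × 29 = 319. M₁ = 29, y₁ ≡ 8 mod 11. M₂ = 11, y₂ ≡ 8 mod 29. r = 8×29×8 + 1×11×8 ≡ 30 mod 319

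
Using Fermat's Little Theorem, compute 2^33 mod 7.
By Fermat: 2^{6} ≡ 1 (mod 7). 33 = 5×6 + 3. So 2^{33} ≡ 2^{3} ≡ 1 (mod 7)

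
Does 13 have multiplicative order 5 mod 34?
Powers of 13 mod 34: 13^1≡13, 13^2≡33, 13^3≡21, 13^4≡1. Already 13^4≡1, so the order is 4 < 5. No, the actual order is 4.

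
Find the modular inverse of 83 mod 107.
Since 107 is prime, by Fermat 83^(-1) ≡ 83^{105} ≡ 49 mod 107. Verify: 83 × 49 = 4067 ≡ 1 mod 107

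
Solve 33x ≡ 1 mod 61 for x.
Since 61 is prime, by Fermat 33^(-1) ≡ 33^{59} ≡ 37 mod 61. Verify: 33 × 37 = 1221 ≡ 1 mod 61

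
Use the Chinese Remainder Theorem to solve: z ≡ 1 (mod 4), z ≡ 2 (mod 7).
M = 4 × 7 = 28. M₁ = 7, y₁ ≡ 3 (mod 4). M₂ = 4, y₂ ≡ 2 (mod 7). z = 1×7×3 + 2×4×2 ≡ 9 (mod 28)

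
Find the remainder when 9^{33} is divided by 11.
By Fermat: 9^{10} ≡ 1 (mod 11). 33 = 3×10 + 3. So 9^{33} ≡ 9^{3} ≡ 3 (mod 11)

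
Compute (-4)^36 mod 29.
Using Fermat: (-4)^{28} ≡ 1 mod 29. 36 ≡ 8 mod 28. So (-4)^{36} ≡ (-4)^{8} ≡ 25 mod 29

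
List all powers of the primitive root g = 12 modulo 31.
12^1, 12^2, ..., 12^{30} mod 31: [12, 20, 23, 28, 26, 2, 24, 9, 15, 25, 21, 4, 17, 18, 30, 19, 11, 8, 3, 5, 29, 7, 22, 16, 6, 10, 27, 14, 13, 1]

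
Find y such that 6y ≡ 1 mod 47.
Since 47 is prime, by Fermat 6^(-1) ≡ 6^{45} ≡ 8 mod 47. Verify: 6 × 8 = 48 ≡ 1 mod 47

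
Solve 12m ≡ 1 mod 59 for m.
Since 59 is prime, by Fermat 12^(-1) ≡ 12^{57} ≡ 5 mod 59. Verify: 12 × 5 = 60 ≡ 1 mod 59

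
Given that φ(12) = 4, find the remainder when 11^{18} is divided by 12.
By Euler: 11^{4} ≡ 1 (mod 12) since gcd(11, 12) = 1. 18 = 4×4 + 2. So 11^{18} ≡ 11^{2} ≡ 1 (mod 12)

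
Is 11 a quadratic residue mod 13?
By Euler's criterion: 11^{6} ≡ 12 (mod 13). Since this equals -1 (≡ 12), 11 is not a QR.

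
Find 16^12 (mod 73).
By repeated squaring (mod 73): 16^{1}≡16, 16^{2}≡37, 16^{4}≡55, 16^{8}≡32. Then 16^{12} = 16^{8+4} ≡ 32 × 55 ≡ 8 (mod 73)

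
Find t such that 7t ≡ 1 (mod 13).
Since 13 is prime, by Fermat 7^(-1) ≡ 7^{11} ≡ 2 (mod 13). Verify: 7 × 2 = 14 ≡ 1 (mod 13)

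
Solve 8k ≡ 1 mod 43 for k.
Since 43 is prime, by Fermat 8^(-1) ≡ 8^{41} ≡ 27 mod 43. Verify: 8 × 27 = 216 ≡ 1 mod 43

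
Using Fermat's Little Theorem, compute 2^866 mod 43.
By Fermat: 2^{42} ≡ 1 (mod 43). 866 ≡ 26 (mod 42). So 2^{866} ≡ 2^{26} ≡ 11 (mod 43)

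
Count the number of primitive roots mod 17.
There are φ(17-1) = φ(16) = 8 primitive roots modulo 17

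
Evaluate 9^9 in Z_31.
By repeated squaring mod 31: 9^{1}≡9, 9^{2}≡19, 9^{4}≡20, 9^{8}≡28. Then 9^{9} = 9^{8+1} ≡ 28 × 9 ≡ 4 mod 31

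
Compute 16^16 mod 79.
By repeated squaring (mod 79): 16^{1}≡16, 16^{2}≡19, 16^{4}≡45, 16^{8}≡50, 16^{16}≡51. So 16^{16} ≡ 51 (mod 79)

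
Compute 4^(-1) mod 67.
Since 67 is prime, by Fermat 4^(-1) ≡ 4^{65} ≡ 17 mod 67. Verify: 4 × 17 = 68 ≡ 1 mod 67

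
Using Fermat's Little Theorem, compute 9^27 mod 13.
By Fermat: 9^{12} ≡ 1 (mod 13). 27 = 2×12 + 3. So 9^{27} ≡ 9^{3} ≡ 1 (mod 13)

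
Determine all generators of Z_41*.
There are φ(40) = 16 primitive roots mod 41: {6, 7, 11, 12, 13, 15, 17, 19, 22, 24, 26, 28, 29, 30, 34, 35}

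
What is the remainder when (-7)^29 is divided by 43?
By repeated squaring (mod 43): (-7)^{1}≡36, (-7)^{2}≡6, (-7)^{4}≡36, (-7)^{8}≡6, (-7)^{16}≡36. Then (-7)^{29} = (-7)^{16+8+4+1} ≡ 36 × 6 × 36 × 36 ≡ 6 (mod 43)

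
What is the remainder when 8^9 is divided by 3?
Using Fermat: 8^{2} ≡ 1 (mod 3). 9 ≡ 1 (mod 2). So 8^{9} ≡ 8^{1} ≡ 2 (mod 3)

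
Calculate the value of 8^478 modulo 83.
Using Fermat: 8^{82} ≡ 1 (mod 83). 478 ≡ 68 (mod 82). So 8^{478} ≡ 8^{68} ≡ 41 (mod 83)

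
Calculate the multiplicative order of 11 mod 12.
Powers of 11 mod 12: 11^1≡11, 11^2≡1. Order = 2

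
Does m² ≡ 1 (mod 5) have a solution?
By Euler's criterion: 1^{2} ≡ 1 (mod 5). Since this equals 1, 1 is a QR.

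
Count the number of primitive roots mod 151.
There are φ(151-1) = φ(150) = 40 primitive roots modulo 151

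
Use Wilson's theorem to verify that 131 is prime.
(130)! mod 131 = 130. Since this equals -1 mod 131, Wilson confirms 131 is prime.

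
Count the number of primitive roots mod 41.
A prime p has φ(p-1) primitive roots; here φ(40) = 16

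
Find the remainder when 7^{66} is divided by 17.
By Fermat: 7^{16} ≡ 1 mod 17. 66 = 4×16 + 2. So 7^{66} ≡ 7^{2} ≡ 15 mod 17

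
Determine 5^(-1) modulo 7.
Since 7 is prime, by Fermat 5^(-1) ≡ 5^{5} ≡ 3 mod 7. Verify: 5 × 3 = 15 ≡ 1 mod 7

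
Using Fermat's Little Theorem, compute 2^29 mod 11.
By Fermat: 2^{10} ≡ 1 mod 11. 29 = 2×10 + 9. So 2^{29} ≡ 2^{9} ≡ 6 mod 11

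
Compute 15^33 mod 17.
Using Fermat: 15^{16} ≡ 1 mod 17. 33 ≡ 1 mod 16. So 15^{33} ≡ 15^{1} ≡ 15 mod 17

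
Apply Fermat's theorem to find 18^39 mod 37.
By Fermat: 18^{36} ≡ 1 mod 37. So 18^{39} = 18^{36} · 18^{3} ≡ 18^{3} ≡ 23 mod 37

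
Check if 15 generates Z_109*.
15^{27} ≡ 1 mod 109 and 27 < 108, so ord_109(15) = 27 ≠ 108 and 15 is not a primitive root.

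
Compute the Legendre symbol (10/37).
(10/37) = 10^{18} mod 37 = 1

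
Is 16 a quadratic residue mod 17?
By Euler's criterion: 16^{8} ≡ 1 (mod 17). Since this equals 1, 16 is a QR.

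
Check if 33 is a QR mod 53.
By Euler's criterion: 33^{26} ≡ 52 mod 53. Since this equals -1 (≡ 52), 33 is not a QR.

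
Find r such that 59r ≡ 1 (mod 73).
Since 73 is prime, by Fermat 59^(-1) ≡ 59^{71} ≡ 26 (mod 73). Verify: 59 × 26 = 1534 ≡ 1 (mod 73)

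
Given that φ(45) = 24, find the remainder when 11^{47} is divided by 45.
By Euler: 11^{24} ≡ 1 (mod 45) since gcd(11, 45) = 1. 47 = 1×24 + 23. So 11^{47} ≡ 11^{23} ≡ 41 (mod 45)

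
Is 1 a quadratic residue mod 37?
By Euler's criterion: 1^{18} ≡ 1 mod 37. Since this equals 1, 1 is a QR.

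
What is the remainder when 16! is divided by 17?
By Wilson's theorem, (16)! ≡ -1 ≡ 16 (mod 17)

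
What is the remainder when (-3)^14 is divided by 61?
By repeated squaring (mod 61): (-3)^{1}≡58, (-3)^{2}≡9, (-3)^{4}≡20, (-3)^{8}≡34. Then (-3)^{14} = (-3)^{8+4+2} ≡ 34 × 20 × 9 ≡ 20 (mod 61)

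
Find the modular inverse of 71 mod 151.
Since 151 is prime, by Fermat 71^(-1) ≡ 71^{149} ≡ 134 (mod 151). Verify: 71 × 134 = 9514 ≡ 1 (mod 151)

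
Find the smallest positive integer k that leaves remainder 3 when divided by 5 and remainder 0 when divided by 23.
M = 5 × 23 = 115. M₁ = 23, y₁ ≡ 2 (mod 5). M₂ = 5, y₂ ≡ 14 (mod 23). k = 3×23×2 + 0×5×14 ≡ 23 (mod 115)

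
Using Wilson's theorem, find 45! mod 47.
(46)! = (45)! × (46) ≡ -1 (mod 47). So (45)! ≡ -1 × (46)^(-1) ≡ (-1)×(-1) = 1 (mod 47)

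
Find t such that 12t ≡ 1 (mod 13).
Since 13 is prime, by Fermat 12^(-1) ≡ 12^{11} ≡ 12 (mod 13). Verify: 12 × 12 = 144 ≡ 1 (mod 13)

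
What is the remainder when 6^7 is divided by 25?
By repeated squaring mod 25: 6^{1}≡6, 6^{2}≡11, 6^{4}≡21. Then 6^{7} = 6^{4+2+1} ≡ 21 × 11 × 6 ≡ 11 mod 25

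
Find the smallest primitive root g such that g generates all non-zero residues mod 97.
g = 5. For each prime q|96: 5^{48}≡96, 5^{32}≡35, none ≡ 1, so ord_97(5) = 96 and 5 is a primitive root.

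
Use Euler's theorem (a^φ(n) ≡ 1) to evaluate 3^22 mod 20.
By Euler: 3^{8} ≡ 1 mod 20 since gcd(3, 20) = 1. 22 = 2×8 + 6. So 3^{22} ≡ 3^{6} ≡ 9 mod 20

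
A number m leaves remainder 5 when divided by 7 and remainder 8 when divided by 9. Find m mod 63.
M = 7 × 9 = 63. M₁ = 9, y₁ ≡ 4 mod 7. M₂ = 7, y₂ ≡ 4 mod 9. m = 5×9×4 + 8×7×4 ≡ 26 mod 63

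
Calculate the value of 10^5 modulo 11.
By repeated squaring (mod 11): 10^{1}≡10, 10^{2}≡1, 10^{4}≡1. Then 10^{5} = 10^{4+1} ≡ 1 × 10 ≡ 10 (mod 11)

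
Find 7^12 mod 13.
Using Fermat: 7^{12} ≡ 1 mod 13. 12 ≡ 0 mod 12. So 7^{12} ≡ 7^{0} ≡ 1 mod 13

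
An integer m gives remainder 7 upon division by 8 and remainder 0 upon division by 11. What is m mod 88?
M = 8 × 11 = 88. M₁ = 11, y₁ ≡ 3 mod 8. M₂ = 8, y₂ ≡ 7 mod 11. m = 7×11×3 + 0×8×7 ≡ 55 mod 88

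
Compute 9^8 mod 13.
By repeated squaring mod 13: 9^{1}≡9, 9^{2}≡3, 9^{4}≡9, 9^{8}≡3. So 9^{8} ≡ 3 mod 13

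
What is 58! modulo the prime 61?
(60)! = (58)! × (59) × (60) ≡ -1 (mod 61). So (58)! ≡ -1 × [(60)(59)]^(-1) ≡ 30 (mod 61)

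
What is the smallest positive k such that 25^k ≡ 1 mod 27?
Powers of 25 mod 27: 25^1≡25, 25^2≡4, 25^3≡19, 25^4≡16, 25^5≡22, 25^6≡10, 25^7≡7, 25^8≡13, 25^9≡1. ord_27(25) = 9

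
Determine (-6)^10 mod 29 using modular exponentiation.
By repeated squaring mod 29: (-6)^{1}≡23, (-6)^{2}≡7, (-6)^{4}≡20, (-6)^{8}≡23. Then (-6)^{10} = (-6)^{8+2} ≡ 23 × 7 ≡ 16 mod 29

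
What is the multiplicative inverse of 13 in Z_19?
Since 19 is prime, by Fermat 13^(-1) ≡ 13^{17} ≡ 3 (mod 19). Verify: 13 × 3 = 39 ≡ 1 (mod 19)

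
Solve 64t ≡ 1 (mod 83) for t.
Since 83 is prime, by Fermat 64^(-1) ≡ 64^{81} ≡ 48 (mod 83). Verify: 64 × 48 = 3072 ≡ 1 (mod 83)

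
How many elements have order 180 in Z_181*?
There are φ(181-1) = φ(180) = 48 primitive roots modulo 181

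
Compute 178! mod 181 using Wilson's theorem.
(180)! = (178)! × (179) × (180) ≡ -1 mod 181. So (178)! ≡ -1 × [(180)(179)]^(-1) ≡ 90 mod 181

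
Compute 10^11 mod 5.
By repeated squaring (mod 5): 10^{1}≡0, 10^{2}≡0, 10^{4}≡0, 10^{8}≡0. Then 10^{11} = 10^{8+2+1} ≡ 0 × 0 × 0 ≡ 0 (mod 5)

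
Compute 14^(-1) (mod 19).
Since 19 is prime, by Fermat 14^(-1) ≡ 14^{17} ≡ 15 (mod 19). Verify: 14 × 15 = 210 ≡ 1 (mod 19)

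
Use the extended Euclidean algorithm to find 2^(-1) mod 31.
Extended GCD: 2(-15) + 31(1) = 1. So 2^(-1) ≡ -15 ≡ 16 (mod 31). Verify: 2 × 16 = 32 ≡ 1 (mod 31)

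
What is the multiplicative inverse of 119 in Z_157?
Since 157 is prime, by Fermat 119^(-1) ≡ 119^{155} ≡ 95 mod 157. Verify: 119 × 95 = 11305 ≡ 1 mod 157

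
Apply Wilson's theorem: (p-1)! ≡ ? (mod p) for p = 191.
By Wilson's theorem, (190)! ≡ -1 ≡ 190 (mod 191)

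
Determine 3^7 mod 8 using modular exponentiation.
By repeated squaring mod 8: 3^{1}≡3, 3^{2}≡1, 3^{4}≡1. Then 3^{7} = 3^{4+2+1} ≡ 1 × 1 × 3 ≡ 3 mod 8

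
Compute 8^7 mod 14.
By repeated squaring mod 14: 8^{1}≡8, 8^{2}≡8, 8^{4}≡8. Then 8^{7} = 8^{4+2+1} ≡ 8 × 8 × 8 ≡ 8 mod 14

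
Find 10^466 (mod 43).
Using Fermat: 10^{42} ≡ 1 (mod 43). 466 ≡ 4 (mod 42). So 10^{466} ≡ 10^{4} ≡ 24 (mod 43)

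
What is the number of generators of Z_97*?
Number of primitive roots mod 97 = φ(p-1) = φ(96) = 32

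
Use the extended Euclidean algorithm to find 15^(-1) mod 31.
Extended GCD: 15(-2) + 31(1) = 1. So 15^(-1) ≡ -2 ≡ 29 mod 31. Verify: 15 × 29 = 435 ≡ 1 mod 31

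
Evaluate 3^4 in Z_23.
3^{4} = 81 ≡ 12 mod 23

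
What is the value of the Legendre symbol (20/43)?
(20/43) = 20^{21} mod 43 = -1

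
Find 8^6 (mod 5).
Using Fermat: 8^{4} ≡ 1 (mod 5). 6 ≡ 2 (mod 4). So 8^{6} ≡ 8^{2} ≡ 4 (mod 5)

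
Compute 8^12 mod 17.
By repeated squaring mod 17: 8^{1}≡8, 8^{2}≡13, 8^{4}≡16, 8^{8}≡1. Then 8^{12} = 8^{8+4} ≡ 1 × 16 ≡ 16 mod 17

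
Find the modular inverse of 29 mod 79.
Since 79 is prime, by Fermat 29^(-1) ≡ 29^{77} ≡ 30 (mod 79). Verify: 29 × 30 = 870 ≡ 1 (mod 79)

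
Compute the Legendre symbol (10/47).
(10/47) = 10^{23} mod 47 = -1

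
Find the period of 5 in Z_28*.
Powers of 5 mod 28: 5^1≡5, 5^2≡25, 5^3≡13, 5^4≡9, 5^5≡17, 5^6≡1. ord_28(5) = 6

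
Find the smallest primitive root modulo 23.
g = 5. Powers: [5, 2, 10, 4, 20, 8, 17, 16, 11, ...] generates all 22 non-zero residues.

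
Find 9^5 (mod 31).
By repeated squaring (mod 31): 9^{1}≡9, 9^{2}≡19, 9^{4}≡20. Then 9^{5} = 9^{4+1} ≡ 20 × 9 ≡ 25 (mod 31)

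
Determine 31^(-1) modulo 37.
Since 37 is prime, by Fermat 31^(-1) ≡ 31^{35} ≡ 6 (mod 37). Verify: 31 × 6 = 186 ≡ 1 (mod 37)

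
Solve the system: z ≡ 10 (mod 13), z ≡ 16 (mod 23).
M = 13 × 23 = 299. M₁ = 23, y₁ ≡ 4 (mod 13). M₂ = 13, y₂ ≡ 16 (mod 23). z = 10×23×4 + 16×13×16 ≡ 62 (mod 299)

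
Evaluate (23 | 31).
(23/31) = 23^{15} mod 31 = -1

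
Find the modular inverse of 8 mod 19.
Since 19 is prime, by Fermat 8^(-1) ≡ 8^{17} ≡ 12 (mod 19). Verify: 8 × 12 = 96 ≡ 1 (mod 19)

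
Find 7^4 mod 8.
7^{4} = 2401 ≡ 1 mod 8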